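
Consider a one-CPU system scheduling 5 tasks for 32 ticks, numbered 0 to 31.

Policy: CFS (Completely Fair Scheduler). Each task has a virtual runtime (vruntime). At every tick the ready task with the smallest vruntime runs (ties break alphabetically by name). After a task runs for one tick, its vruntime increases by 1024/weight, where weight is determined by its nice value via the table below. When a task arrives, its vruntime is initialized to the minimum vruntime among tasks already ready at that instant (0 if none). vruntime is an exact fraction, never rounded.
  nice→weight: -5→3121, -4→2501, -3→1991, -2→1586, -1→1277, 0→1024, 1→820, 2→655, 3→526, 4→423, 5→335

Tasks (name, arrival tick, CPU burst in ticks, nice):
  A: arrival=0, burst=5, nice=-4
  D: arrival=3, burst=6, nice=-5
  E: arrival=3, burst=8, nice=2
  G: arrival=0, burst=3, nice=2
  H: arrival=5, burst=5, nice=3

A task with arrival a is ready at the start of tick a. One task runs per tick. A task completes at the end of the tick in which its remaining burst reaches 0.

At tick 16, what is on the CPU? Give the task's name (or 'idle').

running at tick 16 = H

t=0: vr[A=0 G=0] → run A
t=1: vr[A=1024/2501 G=0] → run G
t=2: vr[A=1024/2501 G=1024/655] → run A
t=3: vr[A=2048/2501 D=2048/2501 E=2048/2501 G=1024/655] → run A
t=4: vr[A=3072/2501 D=2048/2501 E=2048/2501 G=1024/655] → run D
t=5: vr[A=3072/2501 D=8952832/7805621 E=2048/2501 G=1024/655 H=2048/2501] → run E
t=6: vr[A=3072/2501 D=8952832/7805621 E=3902464/1638155 G=1024/655 H=2048/2501] → run H
t=7: vr[A=3072/2501 D=8952832/7805621 E=3902464/1638155 G=1024/655 H=1819136/657763] → run D
t=8: vr[A=3072/2501 D=11513856/7805621 E=3902464/1638155 G=1024/655 H=1819136/657763] → run A
t=9: vr[A=4096/2501 D=11513856/7805621 E=3902464/1638155 G=1024/655 H=1819136/657763] → run D
t=10: vr[A=4096/2501 D=14074880/7805621 E=3902464/1638155 G=1024/655 H=1819136/657763] → run G
t=11: vr[A=4096/2501 D=14074880/7805621 E=3902464/1638155 G=2048/655 H=1819136/657763] → run A
t=12: vr[D=14074880/7805621 E=3902464/1638155 G=2048/655 H=1819136/657763] → run D
t=13: vr[D=16635904/7805621 E=3902464/1638155 G=2048/655 H=1819136/657763] → run D
t=14: vr[D=19196928/7805621 E=3902464/1638155 G=2048/655 H=1819136/657763] → run E
t=15: vr[D=19196928/7805621 E=6463488/1638155 G=2048/655 H=1819136/657763] → run D
t=16: vr[E=6463488/1638155 G=2048/655 H=1819136/657763] → run H
t=17: vr[E=6463488/1638155 G=2048/655 H=3099648/657763] → run G
t=18: vr[E=6463488/1638155 H=3099648/657763] → run E
t=19: vr[E=9024512/1638155 H=3099648/657763] → run H
t=20: vr[E=9024512/1638155 H=4380160/657763] → run E
t=21: vr[E=11585536/1638155 H=4380160/657763] → run H
t=22: vr[E=11585536/1638155 H=5660672/657763] → run E
t=23: vr[E=2829312/327631 H=5660672/657763] → run H
t=24: vr[E=2829312/327631] → run E
t=25: vr[E=16707584/1638155] → run E
t=26: vr[E=19268608/1638155] → run E
t=27: (idle)
t=28: (idle)
t=29: (idle)
t=30: (idle)
t=31: (idle)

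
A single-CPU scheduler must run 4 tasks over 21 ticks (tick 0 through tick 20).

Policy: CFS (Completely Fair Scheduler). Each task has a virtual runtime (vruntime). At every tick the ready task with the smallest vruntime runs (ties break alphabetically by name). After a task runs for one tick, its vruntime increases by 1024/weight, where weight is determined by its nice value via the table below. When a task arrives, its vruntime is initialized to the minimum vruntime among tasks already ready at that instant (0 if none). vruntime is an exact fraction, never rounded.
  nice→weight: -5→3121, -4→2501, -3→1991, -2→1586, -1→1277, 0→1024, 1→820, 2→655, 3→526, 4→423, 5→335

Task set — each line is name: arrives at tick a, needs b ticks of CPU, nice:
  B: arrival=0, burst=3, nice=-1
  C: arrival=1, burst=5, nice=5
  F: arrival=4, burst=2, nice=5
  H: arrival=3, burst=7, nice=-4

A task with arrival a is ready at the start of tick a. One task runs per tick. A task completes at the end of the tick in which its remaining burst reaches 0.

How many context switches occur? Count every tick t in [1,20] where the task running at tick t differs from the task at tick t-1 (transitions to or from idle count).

context switches = 9

t=0: vr[B=0] → run B
t=1: vr[B=1024/1277 C=1024/1277] → run B
t=2: vr[B=2048/1277 C=1024/1277] → run C
t=3: vr[B=2048/1277 C=1650688/427795 H=2048/1277] → run B
t=4: vr[C=1650688/427795 F=2048/1277 H=2048/1277] → run F
t=5: vr[C=1650688/427795 F=1993728/427795 H=2048/1277] → run H
t=6: vr[C=1650688/427795 F=1993728/427795 H=6429696/3193777] → run H
t=7: vr[C=1650688/427795 F=1993728/427795 H=7737344/3193777] → run H
t=8: vr[C=1650688/427795 F=1993728/427795 H=9044992/3193777] → run H
t=9: vr[C=1650688/427795 F=1993728/427795 H=10352640/3193777] → run H
t=10: vr[C=1650688/427795 F=1993728/427795 H=11660288/3193777] → run H
t=11: vr[C=1650688/427795 F=1993728/427795 H=12967936/3193777] → run C
t=12: vr[C=2958336/427795 F=1993728/427795 H=12967936/3193777] → run H
t=13: vr[C=2958336/427795 F=1993728/427795] → run F
t=14: vr[C=2958336/427795] → run C
t=15: vr[C=4265984/427795] → run C
t=16: vr[C=5573632/427795] → run C
t=17: (idle)
t=18: (idle)
t=19: (idle)
t=20: (idle)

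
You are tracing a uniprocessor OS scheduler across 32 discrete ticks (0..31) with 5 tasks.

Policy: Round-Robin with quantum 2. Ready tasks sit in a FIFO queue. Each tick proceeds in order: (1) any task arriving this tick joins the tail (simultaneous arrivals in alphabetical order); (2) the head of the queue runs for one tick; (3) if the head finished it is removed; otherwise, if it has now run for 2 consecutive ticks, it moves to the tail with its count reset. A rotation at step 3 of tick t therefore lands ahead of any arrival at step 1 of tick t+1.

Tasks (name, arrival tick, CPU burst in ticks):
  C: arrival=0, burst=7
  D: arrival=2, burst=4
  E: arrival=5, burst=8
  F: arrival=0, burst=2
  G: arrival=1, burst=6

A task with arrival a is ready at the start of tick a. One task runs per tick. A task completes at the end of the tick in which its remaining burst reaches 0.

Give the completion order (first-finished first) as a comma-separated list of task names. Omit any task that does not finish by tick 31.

t=0: queue=[C,F] q_used=0 → run C
t=1: queue=[C,F,G] q_used=1 → run C
t=2: queue=[F,G,C,D] q_used=0 → run F
t=3: queue=[F,G,C,D] q_used=1 → run F
t=4: queue=[G,C,D] q_used=0 → run G
t=5: queue=[G,C,D,E] q_used=1 → run G
t=6: queue=[C,D,E,G] q_used=0 → run C
t=7: queue=[C,D,E,G] q_used=1 → run C
t=8: queue=[D,E,G,C] q_used=0 → run D
t=9: queue=[D,E,G,C] q_used=1 → run D
t=10: queue=[E,G,C,D] q_used=0 → run E
t=11: queue=[E,G,C,D] q_used=1 → run E
t=12: queue=[G,C,D,E] q_used=0 → run G
t=13: queue=[G,C,D,E] q_used=1 → run G
t=14: queue=[C,D,E,G] q_used=0 → run C
t=15: queue=[C,D,E,G] q_used=1 → run C
t=16: queue=[D,E,G,C] q_used=0 → run D
t=17: queue=[D,E,G,C] q_used=1 → run D
t=18: queue=[E,G,C] q_used=0 → run E
t=19: queue=[E,G,C] q_used=1 → run E
t=20: queue=[G,C,E] q_used=0 → run G
t=21: queue=[G,C,E] q_used=1 → run G
t=22: queue=[C,E] q_used=0 → run C
t=23: queue=[E] q_used=0 → run E
t=24: queue=[E] q_used=1 → run E
t=25: queue=[E] q_used=0 → run E
t=26: queue=[E] q_used=1 → run E
t=27: (idle)
t=28: (idle)
t=29: (idle)
t=30: (idle)
t=31: (idle)

completion order = F, D, G, C, E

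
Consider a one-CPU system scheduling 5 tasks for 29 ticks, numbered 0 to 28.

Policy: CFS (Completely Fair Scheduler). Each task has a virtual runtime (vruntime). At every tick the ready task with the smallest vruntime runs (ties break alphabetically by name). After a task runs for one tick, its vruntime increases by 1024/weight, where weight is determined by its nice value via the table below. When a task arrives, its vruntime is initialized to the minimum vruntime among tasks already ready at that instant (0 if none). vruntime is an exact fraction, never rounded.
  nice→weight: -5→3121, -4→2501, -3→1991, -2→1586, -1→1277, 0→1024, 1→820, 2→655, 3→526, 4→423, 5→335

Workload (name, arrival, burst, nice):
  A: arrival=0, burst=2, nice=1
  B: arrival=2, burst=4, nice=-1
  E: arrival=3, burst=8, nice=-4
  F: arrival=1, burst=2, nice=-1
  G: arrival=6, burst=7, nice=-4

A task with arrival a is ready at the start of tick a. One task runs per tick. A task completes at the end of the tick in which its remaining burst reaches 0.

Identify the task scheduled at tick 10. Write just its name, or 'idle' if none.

running at tick 10 = G

t=0: vr[A=0] → run A
t=1: vr[A=256/205 F=256/205] → run A
t=2: vr[B=256/205 F=256/205] → run B
t=3: vr[B=536832/261785 E=256/205 F=256/205] → run E
t=4: vr[B=536832/261785 E=20736/12505 F=256/205] → run F
t=5: vr[B=536832/261785 E=20736/12505 F=536832/261785] → run E
t=6: vr[B=536832/261785 E=25856/12505 F=536832/261785 G=536832/261785] → run B
t=7: vr[B=746752/261785 E=25856/12505 F=536832/261785 G=536832/261785] → run F
t=8: vr[B=746752/261785 E=25856/12505 G=536832/261785] → run G
t=9: vr[B=746752/261785 E=25856/12505 G=39284992/15968885] → run E
t=10: vr[B=746752/261785 E=30976/12505 G=39284992/15968885] → run G
t=11: vr[B=746752/261785 E=30976/12505 G=45823232/15968885] → run E
t=12: vr[B=746752/261785 E=36096/12505 G=45823232/15968885] → run B
t=13: vr[B=956672/261785 E=36096/12505 G=45823232/15968885] → run G
t=14: vr[B=956672/261785 E=36096/12505 G=52361472/15968885] → run E
t=15: vr[B=956672/261785 E=41216/12505 G=52361472/15968885] → run G
t=16: vr[B=956672/261785 E=41216/12505 G=58899712/15968885] → run E
t=17: vr[B=956672/261785 E=46336/12505 G=58899712/15968885] → run B
t=18: vr[E=46336/12505 G=58899712/15968885] → run G
t=19: vr[E=46336/12505 G=65437952/15968885] → run E
t=20: vr[E=51456/12505 G=65437952/15968885] → run G
t=21: vr[E=51456/12505 G=71976192/15968885] → run E
t=22: vr[G=71976192/15968885] → run G
t=23: (idle)
t=24: (idle)
t=25: (idle)
t=26: (idle)
t=27: (idle)
t=28: (idle)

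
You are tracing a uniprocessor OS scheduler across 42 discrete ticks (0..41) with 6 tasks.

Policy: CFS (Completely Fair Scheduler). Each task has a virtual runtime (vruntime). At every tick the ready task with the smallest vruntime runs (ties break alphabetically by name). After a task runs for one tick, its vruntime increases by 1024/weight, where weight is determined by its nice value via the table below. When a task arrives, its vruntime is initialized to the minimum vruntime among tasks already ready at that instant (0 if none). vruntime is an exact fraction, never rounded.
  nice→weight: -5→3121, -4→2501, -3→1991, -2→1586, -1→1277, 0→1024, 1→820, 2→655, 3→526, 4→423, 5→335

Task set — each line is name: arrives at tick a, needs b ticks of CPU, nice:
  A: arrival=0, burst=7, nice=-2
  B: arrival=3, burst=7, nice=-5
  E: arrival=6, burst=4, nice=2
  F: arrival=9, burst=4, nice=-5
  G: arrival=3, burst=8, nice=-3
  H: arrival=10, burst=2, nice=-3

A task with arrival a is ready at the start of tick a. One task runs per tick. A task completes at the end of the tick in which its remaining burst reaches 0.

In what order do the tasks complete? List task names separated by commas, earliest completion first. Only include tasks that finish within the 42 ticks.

completion order = H, F, A, B, G, E

t=0: vr[A=0] → run A
t=1: vr[A=512/793] → run A
t=2: vr[A=1024/793] → run A
t=3: vr[A=1536/793 B=1536/793 G=1536/793] → run A
t=4: vr[A=2048/793 B=1536/793 G=1536/793] → run B
t=5: vr[A=2048/793 B=5605888/2474953 G=1536/793] → run G
t=6: vr[A=2048/793 B=5605888/2474953 E=5605888/2474953 G=3870208/1578863] → run B
t=7: vr[A=2048/793 B=6417920/2474953 E=5605888/2474953 G=3870208/1578863] → run E
t=8: vr[A=2048/793 B=6417920/2474953 E=6206208512/1621094215 G=3870208/1578863] → run G
t=9: vr[A=2048/793 B=6417920/2474953 E=6206208512/1621094215 F=2048/793 G=4682240/1578863] → run A
t=10: vr[A=2560/793 B=6417920/2474953 E=6206208512/1621094215 F=2048/793 G=4682240/1578863 H=2048/793] → run F
t=11: vr[A=2560/793 B=6417920/2474953 E=6206208512/1621094215 F=7203840/2474953 G=4682240/1578863 H=2048/793] → run H
t=12: vr[A=2560/793 B=6417920/2474953 E=6206208512/1621094215 F=7203840/2474953 G=4682240/1578863 H=4889600/1578863] → run B
t=13: vr[A=2560/793 B=7229952/2474953 E=6206208512/1621094215 F=7203840/2474953 G=4682240/1578863 H=4889600/1578863] → run F
t=14: vr[A=2560/793 B=7229952/2474953 E=6206208512/1621094215 F=8015872/2474953 G=4682240/1578863 H=4889600/1578863] → run B
t=15: vr[A=2560/793 B=8041984/2474953 E=6206208512/1621094215 F=8015872/2474953 G=4682240/1578863 H=4889600/1578863] → run G
t=16: vr[A=2560/793 B=8041984/2474953 E=6206208512/1621094215 F=8015872/2474953 G=5494272/1578863 H=4889600/1578863] → run H
t=17: vr[A=2560/793 B=8041984/2474953 E=6206208512/1621094215 F=8015872/2474953 G=5494272/1578863] → run A
t=18: vr[A=3072/793 B=8041984/2474953 E=6206208512/1621094215 F=8015872/2474953 G=5494272/1578863] → run F
t=19: vr[A=3072/793 B=8041984/2474953 E=6206208512/1621094215 F=8827904/2474953 G=5494272/1578863] → run B
t=20: vr[A=3072/793 B=8854016/2474953 E=6206208512/1621094215 F=8827904/2474953 G=5494272/1578863] → run G
t=21: vr[A=3072/793 B=8854016/2474953 E=6206208512/1621094215 F=8827904/2474953 G=6306304/1578863] → run F
t=22: vr[A=3072/793 B=8854016/2474953 E=6206208512/1621094215 G=6306304/1578863] → run B
t=23: vr[A=3072/793 B=9666048/2474953 E=6206208512/1621094215 G=6306304/1578863] → run E
t=24: vr[A=3072/793 B=9666048/2474953 E=8740560384/1621094215 G=6306304/1578863] → run A
t=25: vr[B=9666048/2474953 E=8740560384/1621094215 G=6306304/1578863] → run B
t=26: vr[E=8740560384/1621094215 G=6306304/1578863] → run G
t=27: vr[E=8740560384/1621094215 G=7118336/1578863] → run G
t=28: vr[E=8740560384/1621094215 G=7930368/1578863] → run G
t=29: vr[E=8740560384/1621094215 G=8742400/1578863] → run E
t=30: vr[E=11274912256/1621094215 G=8742400/1578863] → run G
t=31: vr[E=11274912256/1621094215] → run E
t=32: (idle)
t=33: (idle)
t=34: (idle)
t=35: (idle)
t=36: (idle)
t=37: (idle)
t=38: (idle)
t=39: (idle)
t=40: (idle)
t=41: (idle)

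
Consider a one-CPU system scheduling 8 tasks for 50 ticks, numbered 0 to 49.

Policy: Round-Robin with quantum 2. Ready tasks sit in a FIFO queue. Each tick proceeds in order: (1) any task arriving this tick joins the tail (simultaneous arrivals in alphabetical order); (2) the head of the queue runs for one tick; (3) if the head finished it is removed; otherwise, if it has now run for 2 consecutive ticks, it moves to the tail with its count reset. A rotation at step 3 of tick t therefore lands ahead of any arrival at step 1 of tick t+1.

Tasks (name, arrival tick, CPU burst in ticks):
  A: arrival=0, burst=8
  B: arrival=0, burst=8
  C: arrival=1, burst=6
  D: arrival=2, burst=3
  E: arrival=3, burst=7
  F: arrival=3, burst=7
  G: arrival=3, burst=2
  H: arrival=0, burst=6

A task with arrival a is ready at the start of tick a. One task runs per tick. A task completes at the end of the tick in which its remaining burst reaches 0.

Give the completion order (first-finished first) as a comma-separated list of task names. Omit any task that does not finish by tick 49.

completion order = G, D, H, C, A, B, E, F

t=0: queue=[A,B,H] q_used=0 → run A
t=1: queue=[A,B,H,C] q_used=1 → run A
t=2: queue=[B,H,C,A,D] q_used=0 → run B
t=3: queue=[B,H,C,A,D,E,F,G] q_used=1 → run B
t=4: queue=[H,C,A,D,E,F,G,B] q_used=0 → run H
t=5: queue=[H,C,A,D,E,F,G,B] q_used=1 → run H
t=6: queue=[C,A,D,E,F,G,B,H] q_used=0 → run C
t=7: queue=[C,A,D,E,F,G,B,H] q_used=1 → run C
t=8: queue=[A,D,E,F,G,B,H,C] q_used=0 → run A
t=9: queue=[A,D,E,F,G,B,H,C] q_used=1 → run A
t=10: queue=[D,E,F,G,B,H,C,A] q_used=0 → run D
t=11: queue=[D,E,F,G,B,H,C,A] q_used=1 → run D
t=12: queue=[E,F,G,B,H,C,A,D] q_used=0 → run E
t=13: queue=[E,F,G,B,H,C,A,D] q_used=1 → run E
t=14: queue=[F,G,B,H,C,A,D,E] q_used=0 → run F
t=15: queue=[F,G,B,H,C,A,D,E] q_used=1 → run F
t=16: queue=[G,B,H,C,A,D,E,F] q_used=0 → run G
t=17: queue=[G,B,H,C,A,D,E,F] q_used=1 → run G
t=18: queue=[B,H,C,A,D,E,F] q_used=0 → run B
t=19: queue=[B,H,C,A,D,E,F] q_used=1 → run B
t=20: queue=[H,C,A,D,E,F,B] q_used=0 → run H
t=21: queue=[H,C,A,D,E,F,B] q_used=1 → run H
t=22: queue=[C,A,D,E,F,B,H] q_used=0 → run C
t=23: queue=[C,A,D,E,F,B,H] q_used=1 → run C
t=24: queue=[A,D,E,F,B,H,C] q_used=0 → run A
t=25: queue=[A,D,E,F,B,H,C] q_used=1 → run A
t=26: queue=[D,E,F,B,H,C,A] q_used=0 → run D
t=27: queue=[E,F,B,H,C,A] q_used=0 → run E
t=28: queue=[E,F,B,H,C,A] q_used=1 → run E
t=29: queue=[F,B,H,C,A,E] q_used=0 → run F
t=30: queue=[F,B,H,C,A,E] q_used=1 → run F
t=31: queue=[B,H,C,A,E,F] q_used=0 → run B
t=32: queue=[B,H,C,A,E,F] q_used=1 → run B
t=33: queue=[H,C,A,E,F,B] q_used=0 → run H
t=34: queue=[H,C,A,E,F,B] q_used=1 → run H
t=35: queue=[C,A,E,F,B] q_used=0 → run C
t=36: queue=[C,A,E,F,B] q_used=1 → run C
t=37: queue=[A,E,F,B] q_used=0 → run A
t=38: queue=[A,E,F,B] q_used=1 → run A
t=39: queue=[E,F,B] q_used=0 → run E
t=40: queue=[E,F,B] q_used=1 → run E
t=41: queue=[F,B,E] q_used=0 → run F
t=42: queue=[F,B,E] q_used=1 → run F
t=43: queue=[B,E,F] q_used=0 → run B
t=44: queue=[B,E,F] q_used=1 → run B
t=45: queue=[E,F] q_used=0 → run E
t=46: queue=[F] q_used=0 → run F
t=47: (idle)
t=48: (idle)
t=49: (idle)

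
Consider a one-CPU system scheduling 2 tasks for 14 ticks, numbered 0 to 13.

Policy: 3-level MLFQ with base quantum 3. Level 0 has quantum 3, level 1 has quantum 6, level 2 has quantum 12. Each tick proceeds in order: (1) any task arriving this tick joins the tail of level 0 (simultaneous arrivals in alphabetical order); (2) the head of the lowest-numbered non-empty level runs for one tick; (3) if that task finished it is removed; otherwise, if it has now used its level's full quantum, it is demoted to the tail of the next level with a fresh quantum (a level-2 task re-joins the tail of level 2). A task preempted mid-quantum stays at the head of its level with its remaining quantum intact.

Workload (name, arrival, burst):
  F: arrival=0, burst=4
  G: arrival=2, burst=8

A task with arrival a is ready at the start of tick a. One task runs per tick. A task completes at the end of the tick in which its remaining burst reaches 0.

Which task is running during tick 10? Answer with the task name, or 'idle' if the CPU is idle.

running at tick 10 = G

t=0: L0/L1/L2 = F/-/- → run F
t=1: L0/L1/L2 = F/-/- → run F
t=2: L0/L1/L2 = FG/-/- → run F
t=3: L0/L1/L2 = G/F/- → run G
t=4: L0/L1/L2 = G/F/- → run G
t=5: L0/L1/L2 = G/F/- → run G
t=6: L0/L1/L2 = -/FG/- → run F
t=7: L0/L1/L2 = -/G/- → run G
t=8: L0/L1/L2 = -/G/- → run G
t=9: L0/L1/L2 = -/G/- → run G
t=10: L0/L1/L2 = -/G/- → run G
t=11: L0/L1/L2 = -/G/- → run G
t=12: (idle)
t=13: (idle)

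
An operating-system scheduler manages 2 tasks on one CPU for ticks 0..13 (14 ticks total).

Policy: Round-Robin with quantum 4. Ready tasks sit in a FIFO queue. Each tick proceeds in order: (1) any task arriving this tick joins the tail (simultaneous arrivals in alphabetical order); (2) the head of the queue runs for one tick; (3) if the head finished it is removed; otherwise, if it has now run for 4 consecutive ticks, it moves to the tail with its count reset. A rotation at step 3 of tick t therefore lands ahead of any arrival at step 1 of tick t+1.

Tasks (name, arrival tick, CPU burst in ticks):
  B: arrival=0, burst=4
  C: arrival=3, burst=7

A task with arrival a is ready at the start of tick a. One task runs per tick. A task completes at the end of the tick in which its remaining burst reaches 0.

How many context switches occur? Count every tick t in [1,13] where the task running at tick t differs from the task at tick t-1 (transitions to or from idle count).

context switches = 2

t=0: queue=[B] q_used=0 → run B
t=1: queue=[B] q_used=1 → run B
t=2: queue=[B] q_used=2 → run B
t=3: queue=[B,C] q_used=3 → run B
t=4: queue=[C] q_used=0 → run C
t=5: queue=[C] q_used=1 → run C
t=6: queue=[C] q_used=2 → run C
t=7: queue=[C] q_used=3 → run C
t=8: queue=[C] q_used=0 → run C
t=9: queue=[C] q_used=1 → run C
t=10: queue=[C] q_used=2 → run C
t=11: (idle)
t=12: (idle)
t=13: (idle)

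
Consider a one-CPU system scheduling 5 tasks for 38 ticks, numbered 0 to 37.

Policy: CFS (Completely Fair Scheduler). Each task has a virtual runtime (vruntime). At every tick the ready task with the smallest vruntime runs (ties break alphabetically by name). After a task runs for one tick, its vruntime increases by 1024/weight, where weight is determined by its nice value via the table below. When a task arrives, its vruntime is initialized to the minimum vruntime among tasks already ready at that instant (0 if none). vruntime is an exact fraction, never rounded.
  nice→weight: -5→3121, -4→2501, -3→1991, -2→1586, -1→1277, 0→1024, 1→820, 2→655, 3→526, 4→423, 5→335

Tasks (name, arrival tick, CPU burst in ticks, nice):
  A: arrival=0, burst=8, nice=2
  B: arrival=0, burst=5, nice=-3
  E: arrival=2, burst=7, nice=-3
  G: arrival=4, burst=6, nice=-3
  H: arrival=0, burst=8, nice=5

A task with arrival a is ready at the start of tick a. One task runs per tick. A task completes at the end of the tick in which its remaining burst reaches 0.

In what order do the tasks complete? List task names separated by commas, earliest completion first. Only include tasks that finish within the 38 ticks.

t=0: vr[A=0 B=0 H=0] → run A
t=1: vr[A=1024/655 B=0 H=0] → run B
t=2: vr[A=1024/655 B=1024/1991 E=0 H=0] → run E
t=3: vr[A=1024/655 B=1024/1991 E=1024/1991 H=0] → run H
t=4: vr[A=1024/655 B=1024/1991 E=1024/1991 G=1024/1991 H=1024/335] → run B
t=5: vr[A=1024/655 B=2048/1991 E=1024/1991 G=1024/1991 H=1024/335] → run E
t=6: vr[A=1024/655 B=2048/1991 E=2048/1991 G=1024/1991 H=1024/335] → run G
t=7: vr[A=1024/655 B=2048/1991 E=2048/1991 G=2048/1991 H=1024/335] → run B
t=8: vr[A=1024/655 B=3072/1991 E=2048/1991 G=2048/1991 H=1024/335] → run E
t=9: vr[A=1024/655 B=3072/1991 E=3072/1991 G=2048/1991 H=1024/335] → run G
t=10: vr[A=1024/655 B=3072/1991 E=3072/1991 G=3072/1991 H=1024/335] → run B
t=11: vr[A=1024/655 B=4096/1991 E=3072/1991 G=3072/1991 H=1024/335] → run E
t=12: vr[A=1024/655 B=4096/1991 E=4096/1991 G=3072/1991 H=1024/335] → run G
t=13: vr[A=1024/655 B=4096/1991 E=4096/1991 G=4096/1991 H=1024/335] → run A
t=14: vr[A=2048/655 B=4096/1991 E=4096/1991 G=4096/1991 H=1024/335] → run B
t=15: vr[A=2048/655 E=4096/1991 G=4096/1991 H=1024/335] → run E
t=16: vr[A=2048/655 E=5120/1991 G=4096/1991 H=1024/335] → run G
t=17: vr[A=2048/655 E=5120/1991 G=5120/1991 H=1024/335] → run E
t=18: vr[A=2048/655 E=6144/1991 G=5120/1991 H=1024/335] → run G
t=19: vr[A=2048/655 E=6144/1991 G=6144/1991 H=1024/335] → run H
t=20: vr[A=2048/655 E=6144/1991 G=6144/1991 H=2048/335] → run E
t=21: vr[A=2048/655 G=6144/1991 H=2048/335] → run G
t=22: vr[A=2048/655 H=2048/335] → run A
t=23: vr[A=3072/655 H=2048/335] → run A
t=24: vr[A=4096/655 H=2048/335] → run H
t=25: vr[A=4096/655 H=3072/335] → run A
t=26: vr[A=1024/131 H=3072/335] → run A
t=27: vr[A=6144/655 H=3072/335] → run H
t=28: vr[A=6144/655 H=4096/335] → run A
t=29: vr[A=7168/655 H=4096/335] → run A
t=30: vr[H=4096/335] → run H
t=31: vr[H=1024/67] → run H
t=32: vr[H=6144/335] → run H
t=33: vr[H=7168/335] → run H
t=34: (idle)
t=35: (idle)
t=36: (idle)
t=37: (idle)

completion order = B, E, G, A, H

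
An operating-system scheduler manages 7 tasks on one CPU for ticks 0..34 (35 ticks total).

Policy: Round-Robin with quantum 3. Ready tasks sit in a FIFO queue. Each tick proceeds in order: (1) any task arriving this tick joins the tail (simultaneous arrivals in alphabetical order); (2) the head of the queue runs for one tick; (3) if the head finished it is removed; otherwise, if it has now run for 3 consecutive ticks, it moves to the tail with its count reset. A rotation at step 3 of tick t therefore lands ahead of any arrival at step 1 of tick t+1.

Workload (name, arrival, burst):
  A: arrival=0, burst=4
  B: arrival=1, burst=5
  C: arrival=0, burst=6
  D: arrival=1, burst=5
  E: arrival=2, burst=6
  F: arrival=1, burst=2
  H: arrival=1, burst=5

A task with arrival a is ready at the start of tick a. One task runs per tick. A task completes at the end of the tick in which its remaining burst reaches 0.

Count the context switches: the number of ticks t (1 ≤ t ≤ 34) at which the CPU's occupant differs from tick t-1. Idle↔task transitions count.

context switches = 13

t=0: queue=[A,C] q_used=0 → run A
t=1: queue=[A,C,B,D,F,H] q_used=1 → run A
t=2: queue=[A,C,B,D,F,H,E] q_used=2 → run A
t=3: queue=[C,B,D,F,H,E,A] q_used=0 → run C
t=4: queue=[C,B,D,F,H,E,A] q_used=1 → run C
t=5: queue=[C,B,D,F,H,E,A] q_used=2 → run C
t=6: queue=[B,D,F,H,E,A,C] q_used=0 → run B
t=7: queue=[B,D,F,H,E,A,C] q_used=1 → run B
t=8: queue=[B,D,F,H,E,A,C] q_used=2 → run B
t=9: queue=[D,F,H,E,A,C,B] q_used=0 → run D
t=10: queue=[D,F,H,E,A,C,B] q_used=1 → run D
t=11: queue=[D,F,H,E,A,C,B] q_used=2 → run D
t=12: queue=[F,H,E,A,C,B,D] q_used=0 → run F
t=13: queue=[F,H,E,A,C,B,D] q_used=1 → run F
t=14: queue=[H,E,A,C,B,D] q_used=0 → run H
t=15: queue=[H,E,A,C,B,D] q_used=1 → run H
t=16: queue=[H,E,A,C,B,D] q_used=2 → run H
t=17: queue=[E,A,C,B,D,H] q_used=0 → run E
t=18: queue=[E,A,C,B,D,H] q_used=1 → run E
t=19: queue=[E,A,C,B,D,H] q_used=2 → run E
t=20: queue=[A,C,B,D,H,E] q_used=0 → run A
t=21: queue=[C,B,D,H,E] q_used=0 → run C
t=22: queue=[C,B,D,H,E] q_used=1 → run C
t=23: queue=[C,B,D,H,E] q_used=2 → run C
t=24: queue=[B,D,H,E] q_used=0 → run B
t=25: queue=[B,D,H,E] q_used=1 → run B
t=26: queue=[D,H,E] q_used=0 → run D
t=27: queue=[D,H,E] q_used=1 → run D
t=28: queue=[H,E] q_used=0 → run H
t=29: queue=[H,E] q_used=1 → run H
t=30: queue=[E] q_used=0 → run E
t=31: queue=[E] q_used=1 → run E
t=32: queue=[E] q_used=2 → run E
t=33: (idle)
t=34: (idle)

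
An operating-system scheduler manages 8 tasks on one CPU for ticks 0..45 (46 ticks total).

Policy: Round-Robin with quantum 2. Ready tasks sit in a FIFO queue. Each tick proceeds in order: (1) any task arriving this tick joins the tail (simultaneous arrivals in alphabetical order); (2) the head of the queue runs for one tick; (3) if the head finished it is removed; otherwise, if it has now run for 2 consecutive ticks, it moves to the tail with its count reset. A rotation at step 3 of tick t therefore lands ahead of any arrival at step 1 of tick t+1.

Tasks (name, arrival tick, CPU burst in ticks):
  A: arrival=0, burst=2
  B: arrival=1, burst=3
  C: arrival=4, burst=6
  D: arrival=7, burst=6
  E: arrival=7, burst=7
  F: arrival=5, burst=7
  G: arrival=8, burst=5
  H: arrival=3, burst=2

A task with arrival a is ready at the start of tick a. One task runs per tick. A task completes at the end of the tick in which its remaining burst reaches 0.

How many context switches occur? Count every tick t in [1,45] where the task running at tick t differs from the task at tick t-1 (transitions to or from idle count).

context switches = 21

t=0: queue=[A] q_used=0 → run A
t=1: queue=[A,B] q_used=1 → run A
t=2: queue=[B] q_used=0 → run B
t=3: queue=[B,H] q_used=1 → run B
t=4: queue=[H,B,C] q_used=0 → run H
t=5: queue=[H,B,C,F] q_used=1 → run H
t=6: queue=[B,C,F] q_used=0 → run B
t=7: queue=[C,F,D,E] q_used=0 → run C
t=8: queue=[C,F,D,E,G] q_used=1 → run C
t=9: queue=[F,D,E,G,C] q_used=0 → run F
t=10: queue=[F,D,E,G,C] q_used=1 → run F
t=11: queue=[D,E,G,C,F] q_used=0 → run D
t=12: queue=[D,E,G,C,F] q_used=1 → run D
t=13: queue=[E,G,C,F,D] q_used=0 → run E
t=14: queue=[E,G,C,F,D] q_used=1 → run E
t=15: queue=[G,C,F,D,E] q_used=0 → run G
t=16: queue=[G,C,F,D,E] q_used=1 → run G
t=17: queue=[C,F,D,E,G] q_used=0 → run C
t=18: queue=[C,F,D,E,G] q_used=1 → run C
t=19: queue=[F,D,E,G,C] q_used=0 → run F
t=20: queue=[F,D,E,G,C] q_used=1 → run F
t=21: queue=[D,E,G,C,F] q_used=0 → run D
t=22: queue=[D,E,G,C,F] q_used=1 → run D
t=23: queue=[E,G,C,F,D] q_used=0 → run E
t=24: queue=[E,G,C,F,D] q_used=1 → run E
t=25: queue=[G,C,F,D,E] q_used=0 → run G
t=26: queue=[G,C,F,D,E] q_used=1 → run G
t=27: queue=[C,F,D,E,G] q_used=0 → run C
t=28: queue=[C,F,D,E,G] q_used=1 → run C
t=29: queue=[F,D,E,G] q_used=0 → run F
t=30: queue=[F,D,E,G] q_used=1 → run F
t=31: queue=[D,E,G,F] q_used=0 → run D
t=32: queue=[D,E,G,F] q_used=1 → run D
t=33: queue=[E,G,F] q_used=0 → run E
t=34: queue=[E,G,F] q_used=1 → run E
t=35: queue=[G,F,E] q_used=0 → run G
t=36: queue=[F,E] q_used=0 → run F
t=37: queue=[E] q_used=0 → run E
t=38: (idle)
t=39: (idle)
t=40: (idle)
t=41: (idle)
t=42: (idle)
t=43: (idle)
t=44: (idle)
t=45: (idle)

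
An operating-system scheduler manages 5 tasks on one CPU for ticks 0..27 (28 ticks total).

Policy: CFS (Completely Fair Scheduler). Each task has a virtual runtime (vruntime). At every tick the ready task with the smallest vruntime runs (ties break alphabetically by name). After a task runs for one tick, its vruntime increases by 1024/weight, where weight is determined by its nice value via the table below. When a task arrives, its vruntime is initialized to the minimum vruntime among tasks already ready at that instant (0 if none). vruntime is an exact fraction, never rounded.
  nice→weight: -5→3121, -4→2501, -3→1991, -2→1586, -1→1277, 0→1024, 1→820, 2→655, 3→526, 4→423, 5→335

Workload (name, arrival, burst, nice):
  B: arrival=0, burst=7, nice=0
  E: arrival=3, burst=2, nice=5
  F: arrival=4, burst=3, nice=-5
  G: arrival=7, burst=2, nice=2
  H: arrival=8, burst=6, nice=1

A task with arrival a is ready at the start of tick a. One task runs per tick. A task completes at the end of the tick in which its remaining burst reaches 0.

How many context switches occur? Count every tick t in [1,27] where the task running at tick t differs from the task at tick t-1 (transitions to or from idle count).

context switches = 12

t=0: vr[B=0] → run B
t=1: vr[B=1] → run B
t=2: vr[B=2] → run B
t=3: vr[B=3 E=3] → run B
t=4: vr[B=4 E=3 F=3] → run E
t=5: vr[B=4 E=2029/335 F=3] → run F
t=6: vr[B=4 E=2029/335 F=10387/3121] → run F
t=7: vr[B=4 E=2029/335 F=11411/3121 G=11411/3121] → run F
t=8: vr[B=4 E=2029/335 G=11411/3121 H=11411/3121] → run G
t=9: vr[B=4 E=2029/335 G=10670109/2044255 H=11411/3121] → run H
t=10: vr[B=4 E=2029/335 G=10670109/2044255 H=3138231/639805] → run B
t=11: vr[B=5 E=2029/335 G=10670109/2044255 H=3138231/639805] → run H
t=12: vr[B=5 E=2029/335 G=10670109/2044255 H=3937207/639805] → run B
t=13: vr[B=6 E=2029/335 G=10670109/2044255 H=3937207/639805] → run G
t=14: vr[B=6 E=2029/335 H=3937207/639805] → run B
t=15: vr[E=2029/335 H=3937207/639805] → run E
t=16: vr[H=3937207/639805] → run H
t=17: vr[H=4736183/639805] → run H
t=18: vr[H=5535159/639805] → run H
t=19: vr[H=1266827/127961] → run H
t=20: (idle)
t=21: (idle)
t=22: (idle)
t=23: (idle)
t=24: (idle)
t=25: (idle)
t=26: (idle)
t=27: (idle)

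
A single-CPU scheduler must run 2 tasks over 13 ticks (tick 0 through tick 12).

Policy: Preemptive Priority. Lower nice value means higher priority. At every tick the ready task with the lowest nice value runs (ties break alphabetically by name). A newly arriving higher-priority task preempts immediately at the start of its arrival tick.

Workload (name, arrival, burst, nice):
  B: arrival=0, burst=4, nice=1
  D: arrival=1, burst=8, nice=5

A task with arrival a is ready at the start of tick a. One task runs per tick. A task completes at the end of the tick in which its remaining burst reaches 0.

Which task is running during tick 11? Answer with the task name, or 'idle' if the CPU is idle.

t=0: ready={B} → run B
t=1: ready={B,D} → run B
t=2: ready={B,D} → run B
t=3: ready={B,D} → run B
t=4: ready={D} → run D
t=5: ready={D} → run D
t=6: ready={D} → run D
t=7: ready={D} → run D
t=8: ready={D} → run D
t=9: ready={D} → run D
t=10: ready={D} → run D
t=11: ready={D} → run D
t=12: (idle)

running at tick 11 = D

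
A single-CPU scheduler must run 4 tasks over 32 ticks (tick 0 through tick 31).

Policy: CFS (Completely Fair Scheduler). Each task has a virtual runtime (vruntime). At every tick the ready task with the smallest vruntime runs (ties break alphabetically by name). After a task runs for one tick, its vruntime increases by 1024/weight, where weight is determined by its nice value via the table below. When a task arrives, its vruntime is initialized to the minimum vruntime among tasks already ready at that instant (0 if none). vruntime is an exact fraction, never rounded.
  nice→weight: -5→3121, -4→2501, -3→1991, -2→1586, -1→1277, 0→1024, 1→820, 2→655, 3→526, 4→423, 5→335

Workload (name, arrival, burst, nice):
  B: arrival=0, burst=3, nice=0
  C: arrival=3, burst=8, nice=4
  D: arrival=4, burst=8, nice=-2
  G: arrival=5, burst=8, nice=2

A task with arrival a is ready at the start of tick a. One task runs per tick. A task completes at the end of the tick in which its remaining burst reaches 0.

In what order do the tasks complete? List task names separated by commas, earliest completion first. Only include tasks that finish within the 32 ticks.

completion order = B, D, G, C

t=0: vr[B=0] → run B
t=1: vr[B=1] → run B
t=2: vr[B=2] → run B
t=3: vr[C=0] → run C
t=4: vr[C=1024/423 D=1024/423] → run C
t=5: vr[C=2048/423 D=1024/423 G=1024/423] → run D
t=6: vr[C=2048/423 D=1028608/335439 G=1024/423] → run G
t=7: vr[C=2048/423 D=1028608/335439 G=1103872/277065] → run D
t=8: vr[C=2048/423 D=1245184/335439 G=1103872/277065] → run D
t=9: vr[C=2048/423 D=1461760/335439 G=1103872/277065] → run G
t=10: vr[C=2048/423 D=1461760/335439 G=1537024/277065] → run D
t=11: vr[C=2048/423 D=1678336/335439 G=1537024/277065] → run C
t=12: vr[C=1024/141 D=1678336/335439 G=1537024/277065] → run D
t=13: vr[C=1024/141 D=1894912/335439 G=1537024/277065] → run G
t=14: vr[C=1024/141 D=1894912/335439 G=1970176/277065] → run D
t=15: vr[C=1024/141 D=2111488/335439 G=1970176/277065] → run D
t=16: vr[C=1024/141 D=2328064/335439 G=1970176/277065] → run D
t=17: vr[C=1024/141 G=1970176/277065] → run G
t=18: vr[C=1024/141 G=2403328/277065] → run C
t=19: vr[C=4096/423 G=2403328/277065] → run G
t=20: vr[C=4096/423 G=567296/55413] → run C
t=21: vr[C=5120/423 G=567296/55413] → run G
t=22: vr[C=5120/423 G=3269632/277065] → run G
t=23: vr[C=5120/423 G=3702784/277065] → run C
t=24: vr[C=2048/141 G=3702784/277065] → run G
t=25: vr[C=2048/141] → run C
t=26: vr[C=7168/423] → run C
t=27: (idle)
t=28: (idle)
t=29: (idle)
t=30: (idle)
t=31: (idle)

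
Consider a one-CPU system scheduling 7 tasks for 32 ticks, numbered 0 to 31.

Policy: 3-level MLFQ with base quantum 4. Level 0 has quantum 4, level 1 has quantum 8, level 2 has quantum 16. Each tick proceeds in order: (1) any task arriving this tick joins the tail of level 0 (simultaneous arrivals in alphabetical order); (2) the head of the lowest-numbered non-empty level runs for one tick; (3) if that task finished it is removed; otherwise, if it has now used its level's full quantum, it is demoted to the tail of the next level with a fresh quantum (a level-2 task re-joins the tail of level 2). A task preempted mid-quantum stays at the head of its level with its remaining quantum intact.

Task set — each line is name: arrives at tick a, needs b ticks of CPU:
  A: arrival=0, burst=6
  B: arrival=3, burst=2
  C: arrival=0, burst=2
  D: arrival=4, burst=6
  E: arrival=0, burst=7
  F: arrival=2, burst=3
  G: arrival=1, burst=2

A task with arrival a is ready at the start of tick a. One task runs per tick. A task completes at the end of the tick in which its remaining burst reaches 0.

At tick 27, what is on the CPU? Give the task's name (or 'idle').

running at tick 27 = D

t=0: L0/L1/L2 = ACE/-/- → run A
t=1: L0/L1/L2 = ACEG/-/- → run A
t=2: L0/L1/L2 = ACEGF/-/- → run A
t=3: L0/L1/L2 = ACEGFB/-/- → run A
t=4: L0/L1/L2 = CEGFBD/A/- → run C
t=5: L0/L1/L2 = CEGFBD/A/- → run C
t=6: L0/L1/L2 = EGFBD/A/- → run E
t=7: L0/L1/L2 = EGFBD/A/- → run E
t=8: L0/L1/L2 = EGFBD/A/- → run E
t=9: L0/L1/L2 = EGFBD/A/- → run E
t=10: L0/L1/L2 = GFBD/AE/- → run G
t=11: L0/L1/L2 = GFBD/AE/- → run G
t=12: L0/L1/L2 = FBD/AE/- → run F
t=13: L0/L1/L2 = FBD/AE/- → run F
t=14: L0/L1/L2 = FBD/AE/- → run F
t=15: L0/L1/L2 = BD/AE/- → run B
t=16: L0/L1/L2 = BD/AE/- → run B
t=17: L0/L1/L2 = D/AE/- → run D
t=18: L0/L1/L2 = D/AE/- → run D
t=19: L0/L1/L2 = D/AE/- → run D
t=20: L0/L1/L2 = D/AE/- → run D
t=21: L0/L1/L2 = -/AED/- → run A
t=22: L0/L1/L2 = -/AED/- → run A
t=23: L0/L1/L2 = -/ED/- → run E
t=24: L0/L1/L2 = -/ED/- → run E
t=25: L0/L1/L2 = -/ED/- → run E
t=26: L0/L1/L2 = -/D/- → run D
t=27: L0/L1/L2 = -/D/- → run D
t=28: (idle)
t=29: (idle)
t=30: (idle)
t=31: (idle)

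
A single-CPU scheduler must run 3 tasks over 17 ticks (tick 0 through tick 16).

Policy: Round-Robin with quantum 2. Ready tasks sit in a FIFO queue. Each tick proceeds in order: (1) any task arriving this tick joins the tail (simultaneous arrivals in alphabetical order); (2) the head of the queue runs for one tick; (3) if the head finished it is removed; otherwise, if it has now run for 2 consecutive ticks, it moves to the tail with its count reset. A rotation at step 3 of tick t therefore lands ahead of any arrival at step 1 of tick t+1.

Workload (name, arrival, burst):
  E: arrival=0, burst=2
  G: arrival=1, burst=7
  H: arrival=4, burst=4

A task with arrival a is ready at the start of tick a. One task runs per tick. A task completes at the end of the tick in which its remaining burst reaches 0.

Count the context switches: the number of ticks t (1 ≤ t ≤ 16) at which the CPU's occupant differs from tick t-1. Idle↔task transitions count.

t=0: queue=[E] q_used=0 → run E
t=1: queue=[E,G] q_used=1 → run E
t=2: queue=[G] q_used=0 → run G
t=3: queue=[G] q_used=1 → run G
t=4: queue=[G,H] q_used=0 → run G
t=5: queue=[G,H] q_used=1 → run G
t=6: queue=[H,G] q_used=0 → run H
t=7: queue=[H,G] q_used=1 → run H
t=8: queue=[G,H] q_used=0 → run G
t=9: queue=[G,H] q_used=1 → run G
t=10: queue=[H,G] q_used=0 → run H
t=11: queue=[H,G] q_used=1 → run H
t=12: queue=[G] q_used=0 → run G
t=13: (idle)
t=14: (idle)
t=15: (idle)
t=16: (idle)

context switches = 6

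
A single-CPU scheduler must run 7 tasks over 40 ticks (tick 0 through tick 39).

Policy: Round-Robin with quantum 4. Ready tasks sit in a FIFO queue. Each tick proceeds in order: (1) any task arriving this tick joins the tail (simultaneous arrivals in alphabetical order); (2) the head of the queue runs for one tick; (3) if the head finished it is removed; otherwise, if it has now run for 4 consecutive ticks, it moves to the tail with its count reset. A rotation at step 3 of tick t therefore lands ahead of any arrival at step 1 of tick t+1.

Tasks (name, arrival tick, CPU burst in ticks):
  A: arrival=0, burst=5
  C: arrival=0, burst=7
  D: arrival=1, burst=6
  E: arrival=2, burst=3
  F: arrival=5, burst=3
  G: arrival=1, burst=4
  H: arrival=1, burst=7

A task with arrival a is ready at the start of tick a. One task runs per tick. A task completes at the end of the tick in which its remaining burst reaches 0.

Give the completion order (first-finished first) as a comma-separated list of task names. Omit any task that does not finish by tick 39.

t=0: queue=[A,C] q_used=0 → run A
t=1: queue=[A,C,D,G,H] q_used=1 → run A
t=2: queue=[A,C,D,G,H,E] q_used=2 → run A
t=3: queue=[A,C,D,G,H,E] q_used=3 → run A
t=4: queue=[C,D,G,H,E,A] q_used=0 → run C
t=5: queue=[C,D,G,H,E,A,F] q_used=1 → run C
t=6: queue=[C,D,G,H,E,A,F] q_used=2 → run C
t=7: queue=[C,D,G,H,E,A,F] q_used=3 → run C
t=8: queue=[D,G,H,E,A,F,C] q_used=0 → run D
t=9: queue=[D,G,H,E,A,F,C] q_used=1 → run D
t=10: queue=[D,G,H,E,A,F,C] q_used=2 → run D
t=11: queue=[D,G,H,E,A,F,C] q_used=3 → run D
t=12: queue=[G,H,E,A,F,C,D] q_used=0 → run G
t=13: queue=[G,H,E,A,F,C,D] q_used=1 → run G
t=14: queue=[G,H,E,A,F,C,D] q_used=2 → run G
t=15: queue=[G,H,E,A,F,C,D] q_used=3 → run G
t=16: queue=[H,E,A,F,C,D] q_used=0 → run H
t=17: queue=[H,E,A,F,C,D] q_used=1 → run H
t=18: queue=[H,E,A,F,C,D] q_used=2 → run H
t=19: queue=[H,E,A,F,C,D] q_used=3 → run H
t=20: queue=[E,A,F,C,D,H] q_used=0 → run E
t=21: queue=[E,A,F,C,D,H] q_used=1 → run E
t=22: queue=[E,A,F,C,D,H] q_used=2 → run E
t=23: queue=[A,F,C,D,H] q_used=0 → run A
t=24: queue=[F,C,D,H] q_used=0 → run F
t=25: queue=[F,C,D,H] q_used=1 → run F
t=26: queue=[F,C,D,H] q_used=2 → run F
t=27: queue=[C,D,H] q_used=0 → run C
t=28: queue=[C,D,H] q_used=1 → run C
t=29: queue=[C,D,H] q_used=2 → run C
t=30: queue=[D,H] q_used=0 → run D
t=31: queue=[D,H] q_used=1 → run D
t=32: queue=[H] q_used=0 → run H
t=33: queue=[H] q_used=1 → run H
t=34: queue=[H] q_used=2 → run H
t=35: (idle)
t=36: (idle)
t=37: (idle)
t=38: (idle)
t=39: (idle)

completion order = G, E, A, F, C, D, H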